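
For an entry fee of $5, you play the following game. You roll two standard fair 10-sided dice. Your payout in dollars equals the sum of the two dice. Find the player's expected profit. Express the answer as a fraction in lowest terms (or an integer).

$6

Distribution of the sum of the two dice: 2 w.p. 1/100, 3 w.p. 1/50, 4 w.p. 3/100, 5 w.p. 1/25, 6 w.p. 1/20, 7 w.p. 3/50, …
E[payout] = (1/100)·2 + (1/50)·3 + (3/100)·4 + (1/25)·5 + (1/20)·6 + (3/50)·7 + (7/100)·8 + (2/25)·9 + (9/100)·10 + (1/10)·11 + (9/100)·12 + (2/25)·13 + (7/100)·14 + (3/50)·15 + (1/20)·16 + (1/25)·17 + (3/100)·18 + (1/50)·19 + (1/100)·20 = 11
Expected profit = 11 − 5 = 6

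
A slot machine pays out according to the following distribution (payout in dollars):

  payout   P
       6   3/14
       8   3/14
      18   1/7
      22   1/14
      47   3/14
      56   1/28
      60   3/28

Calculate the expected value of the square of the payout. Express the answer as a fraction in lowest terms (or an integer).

15027/14

E[X²] = (3/14)·36 + (3/14)·64 + (1/7)·324 + (1/14)·484 + (3/14)·2209 + (1/28)·3136 + (3/28)·3600
     = 15027/14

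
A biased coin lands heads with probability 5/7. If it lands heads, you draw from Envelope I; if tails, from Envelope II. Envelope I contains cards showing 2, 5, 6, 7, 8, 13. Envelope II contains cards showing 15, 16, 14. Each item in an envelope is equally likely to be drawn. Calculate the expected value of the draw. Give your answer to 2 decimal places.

E[X | Envelope I] = (2 + 5 + 6 + 7 + 8 + 13)/6 = 41/6
E[X | Envelope II] = (15 + 16 + 14)/3 = 15
E[X] = (5/7)·41/6 + (2/7)·15 = 55/6 ≈ 9.17

9.17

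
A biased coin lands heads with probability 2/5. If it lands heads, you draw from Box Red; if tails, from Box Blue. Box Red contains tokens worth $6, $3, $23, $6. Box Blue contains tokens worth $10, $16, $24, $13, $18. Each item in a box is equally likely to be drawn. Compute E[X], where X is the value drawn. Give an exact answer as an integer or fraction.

338/25 dollars

E[X | Box Red] = (6 + 3 + 23 + 6)/4 = 19/2
E[X | Box Blue] = (10 + 16 + 24 + 13 + 18)/5 = 81/5
E[X] = (2/5)·19/2 + (3/5)·81/5 = 338/25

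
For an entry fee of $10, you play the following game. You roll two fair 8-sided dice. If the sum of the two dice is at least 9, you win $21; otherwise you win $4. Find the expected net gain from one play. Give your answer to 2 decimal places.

E[payout] = (7/16)·4 + (9/16)·21 = 217/16
Expected profit = 217/16 − 10 = 57/16 ≈ $3.56

$3.56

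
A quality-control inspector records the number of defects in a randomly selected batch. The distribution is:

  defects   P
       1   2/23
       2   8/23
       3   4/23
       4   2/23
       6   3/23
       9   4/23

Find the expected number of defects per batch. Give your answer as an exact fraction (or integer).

E[X] = (2/23)·1 + (8/23)·2 + (4/23)·3 + (2/23)·4 + (3/23)·6 + (4/23)·9
     = 4

4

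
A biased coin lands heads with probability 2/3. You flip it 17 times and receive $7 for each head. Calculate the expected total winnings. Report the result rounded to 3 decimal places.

$79.333

E[#heads] = 17·2/3 = 34/3 (linearity over flips).
E[winnings] = 7·34/3 = 238/3.
≈ 79.333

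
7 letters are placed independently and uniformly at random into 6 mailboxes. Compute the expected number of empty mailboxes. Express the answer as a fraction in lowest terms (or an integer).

Let Xⱼ=1 if mailbox j is empty. P(Xⱼ=1) = ((6-1)/6)^7 = 78125/279936.
By linearity, E[#empty] = 6·78125/279936 = 78125/46656.

78125/46656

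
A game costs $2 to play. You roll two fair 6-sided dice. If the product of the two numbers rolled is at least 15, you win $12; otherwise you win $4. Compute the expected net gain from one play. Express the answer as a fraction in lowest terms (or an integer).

E[payout] = (23/36)·4 + (13/36)·12 = 62/9
Expected profit = 62/9 − 2 = 44/9

44/9 dollars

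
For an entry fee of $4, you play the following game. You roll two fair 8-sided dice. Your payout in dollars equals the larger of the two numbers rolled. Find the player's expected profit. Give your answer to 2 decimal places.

$1.81

Distribution of the larger of the two numbers rolled: 1 w.p. 1/64, 2 w.p. 3/64, 3 w.p. 5/64, 4 w.p. 7/64, 5 w.p. 9/64, 6 w.p. 11/64, …
E[payout] = (1/64)·1 + (3/64)·2 + (5/64)·3 + (7/64)·4 + (9/64)·5 + (11/64)·6 + (13/64)·7 + (15/64)·8 = 93/16
Expected profit = 93/16 − 4 = 29/16 ≈ $1.81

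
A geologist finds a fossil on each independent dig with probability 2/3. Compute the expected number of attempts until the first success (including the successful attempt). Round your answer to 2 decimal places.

For a geometric distribution, E[trials] = 1/p = 1/(2/3) = 3/2.
≈ 1.50

1.50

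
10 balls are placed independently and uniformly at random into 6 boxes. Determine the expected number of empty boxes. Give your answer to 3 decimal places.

Let Xⱼ=1 if box j is empty. P(Xⱼ=1) = ((6-1)/6)^10 = 9765625/60466176.
By linearity, E[#empty] = 6·9765625/60466176 = 9765625/10077696.
≈ 0.969

0.969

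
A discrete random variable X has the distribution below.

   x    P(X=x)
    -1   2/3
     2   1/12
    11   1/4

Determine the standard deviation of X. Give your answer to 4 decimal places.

5.1174

E[X] = 9/4, E[X²] = 125/4
Var(X) = E[X²] − (E[X])² = 125/4 − 81/16 = 419/16
SD(X) = √(419/16) ≈ 5.1174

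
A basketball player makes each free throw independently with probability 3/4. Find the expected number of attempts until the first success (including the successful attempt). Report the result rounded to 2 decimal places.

For a geometric distribution, E[trials] = 1/p = 1/(3/4) = 4/3.
≈ 1.33

1.33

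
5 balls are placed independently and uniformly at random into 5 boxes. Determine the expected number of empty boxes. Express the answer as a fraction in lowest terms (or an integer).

Let Xⱼ=1 if box j is empty. P(Xⱼ=1) = ((5-1)/5)^5 = 1024/3125.
By linearity, E[#empty] = 5·1024/3125 = 1024/625.

1024/625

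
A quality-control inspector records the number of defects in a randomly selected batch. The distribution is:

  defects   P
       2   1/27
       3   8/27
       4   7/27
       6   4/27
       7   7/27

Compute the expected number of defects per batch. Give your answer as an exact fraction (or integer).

127/27

E[X] = (1/27)·2 + (8/27)·3 + (7/27)·4 + (4/27)·6 + (7/27)·7
     = 127/27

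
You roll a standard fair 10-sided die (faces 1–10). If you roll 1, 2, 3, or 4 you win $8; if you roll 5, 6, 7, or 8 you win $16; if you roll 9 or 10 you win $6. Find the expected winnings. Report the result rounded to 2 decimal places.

E[payout] = (1/5)·6 + (2/5)·8 + (2/5)·16 = 54/5
≈ $10.80

$10.80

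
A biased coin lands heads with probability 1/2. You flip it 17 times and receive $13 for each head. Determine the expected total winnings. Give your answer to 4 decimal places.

$110.5000

E[#heads] = 17·1/2 = 17/2 (linearity over flips).
E[winnings] = 13·17/2 = 221/2.
≈ 110.5000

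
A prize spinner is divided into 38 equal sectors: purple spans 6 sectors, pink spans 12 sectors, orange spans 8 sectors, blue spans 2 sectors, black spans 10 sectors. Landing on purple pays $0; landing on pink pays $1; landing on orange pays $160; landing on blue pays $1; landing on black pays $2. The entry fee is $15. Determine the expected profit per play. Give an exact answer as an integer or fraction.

E[payout] = (6/38)·0 + (12/38)·1 + (8/38)·160 + (2/38)·1 + (10/38)·2 = 657/19
Expected profit = 657/19 − 15 = 372/19

372/19 dollars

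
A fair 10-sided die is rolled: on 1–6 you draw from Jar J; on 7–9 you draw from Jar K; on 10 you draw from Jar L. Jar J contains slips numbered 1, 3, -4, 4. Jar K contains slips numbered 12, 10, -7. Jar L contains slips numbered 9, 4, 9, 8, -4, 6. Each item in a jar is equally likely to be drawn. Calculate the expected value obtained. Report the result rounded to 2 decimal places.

2.63

E[X | Jar J] = (1 + 3 − 4 + 4)/4 = 1
E[X | Jar K] = (12 + 10 − 7)/3 = 5
E[X | Jar L] = (9 + 4 + 9 + 8 − 4 + 6)/6 = 16/3
E[X] = (3/5)·1 + (3/10)·5 + (1/10)·16/3 = 79/30 ≈ 2.63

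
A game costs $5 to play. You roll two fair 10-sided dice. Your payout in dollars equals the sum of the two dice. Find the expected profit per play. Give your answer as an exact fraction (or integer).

$6

Distribution of the sum of the two dice: 2 w.p. 1/100, 3 w.p. 1/50, 4 w.p. 3/100, 5 w.p. 1/25, 6 w.p. 1/20, 7 w.p. 3/50, …
E[payout] = (1/100)·2 + (1/50)·3 + (3/100)·4 + (1/25)·5 + (1/20)·6 + (3/50)·7 + (7/100)·8 + (2/25)·9 + (9/100)·10 + (1/10)·11 + (9/100)·12 + (2/25)·13 + (7/100)·14 + (3/50)·15 + (1/20)·16 + (1/25)·17 + (3/100)·18 + (1/50)·19 + (1/100)·20 = 11
Expected profit = 11 − 5 = 6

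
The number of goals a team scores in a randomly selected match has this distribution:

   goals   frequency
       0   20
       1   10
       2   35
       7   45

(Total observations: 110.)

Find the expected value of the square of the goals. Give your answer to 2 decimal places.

21.41

Total = 110, so P(goals=0) = 20/110, etc.
E[X²] = (2/11)·0 + (1/11)·1 + (7/22)·4 + (9/22)·49
     = 471/22 ≈ 21.41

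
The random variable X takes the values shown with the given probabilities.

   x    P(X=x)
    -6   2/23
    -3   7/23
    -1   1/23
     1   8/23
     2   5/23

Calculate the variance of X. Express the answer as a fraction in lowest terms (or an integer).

3516/529

E[X] = (2/23)·(-6) + (7/23)·(-3) + (1/23)·(-1) + (8/23)·1 + (5/23)·2 = -16/23
E[X²] = (2/23)·36 + (7/23)·9 + (1/23)·1 + (8/23)·1 + (5/23)·4 = 164/23
Var(X) = 164/23 − (-16/23)² = 3516/529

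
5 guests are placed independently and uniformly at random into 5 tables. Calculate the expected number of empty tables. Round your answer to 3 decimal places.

Let Xⱼ=1 if table j is empty. P(Xⱼ=1) = ((5-1)/5)^5 = 1024/3125.
By linearity, E[#empty] = 5·1024/3125 = 1024/625.
≈ 1.638

1.638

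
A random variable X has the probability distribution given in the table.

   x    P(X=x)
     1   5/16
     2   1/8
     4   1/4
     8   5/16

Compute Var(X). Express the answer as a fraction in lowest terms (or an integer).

2127/256

E[X] = (5/16)·1 + (1/8)·2 + (1/4)·4 + (5/16)·8 = 65/16
E[X²] = (5/16)·1 + (1/8)·4 + (1/4)·16 + (5/16)·64 = 397/16
Var(X) = 397/16 − (65/16)² = 2127/256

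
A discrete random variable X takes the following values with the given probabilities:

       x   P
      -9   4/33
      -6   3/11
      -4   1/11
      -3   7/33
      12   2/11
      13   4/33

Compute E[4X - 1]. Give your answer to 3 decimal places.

-0.879

E[4x-1] = (4/33)·(-37) + (3/11)·(-25) + (1/11)·(-17) + (7/33)·(-13) + (2/11)·47 + (4/33)·51
     = -29/33 ≈ -0.879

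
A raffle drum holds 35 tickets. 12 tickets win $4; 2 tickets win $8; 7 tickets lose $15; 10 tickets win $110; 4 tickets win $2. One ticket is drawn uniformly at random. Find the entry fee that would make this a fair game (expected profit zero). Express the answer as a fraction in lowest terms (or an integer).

E[payout] = (12/35)·4 + (2/35)·8 + (7/35)·(-15) + (10/35)·110 + (4/35)·2 = 1067/35
Fair fee = E[payout] = 1067/35

1067/35 dollars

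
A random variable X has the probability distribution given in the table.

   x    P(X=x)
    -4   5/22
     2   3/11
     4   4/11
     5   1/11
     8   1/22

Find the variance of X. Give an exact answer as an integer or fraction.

1462/121

E[X] = (5/22)·(-4) + (3/11)·2 + (4/11)·4 + (1/11)·5 + (1/22)·8 = 21/11
E[X²] = (5/22)·16 + (3/11)·4 + (4/11)·16 + (1/11)·25 + (1/22)·64 = 173/11
Var(X) = 173/11 − (21/11)² = 1462/121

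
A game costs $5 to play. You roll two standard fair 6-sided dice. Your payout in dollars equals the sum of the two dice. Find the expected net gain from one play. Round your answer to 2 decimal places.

Distribution of the sum of the two dice: 2 w.p. 1/36, 3 w.p. 1/18, 4 w.p. 1/12, 5 w.p. 1/9, 6 w.p. 5/36, 7 w.p. 1/6, …
E[payout] = (1/36)·2 + (1/18)·3 + (1/12)·4 + (1/9)·5 + (5/36)·6 + (1/6)·7 + (5/36)·8 + (1/9)·9 + (1/12)·10 + (1/18)·11 + (1/36)·12 = 7
Expected profit = 7 − 5 = 2 ≈ $2.00

$2.00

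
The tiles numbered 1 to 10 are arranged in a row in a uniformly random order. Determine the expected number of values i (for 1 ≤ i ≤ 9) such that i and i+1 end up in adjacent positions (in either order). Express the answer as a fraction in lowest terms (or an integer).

For each i ∈ {1,…,9}, let Xᵢ = 1 if i and i+1 are adjacent. P(Xᵢ=1) = 2·(10−1)!/10! = 2/10.
By linearity, E[ΣXᵢ] = (9)·(2/10) = 9/5.

9/5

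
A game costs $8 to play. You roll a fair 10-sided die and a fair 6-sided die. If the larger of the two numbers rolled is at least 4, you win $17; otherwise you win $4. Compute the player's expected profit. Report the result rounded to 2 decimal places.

E[payout] = (3/20)·4 + (17/20)·17 = 301/20
Expected profit = 301/20 − 8 = 141/20 ≈ $7.05

$7.05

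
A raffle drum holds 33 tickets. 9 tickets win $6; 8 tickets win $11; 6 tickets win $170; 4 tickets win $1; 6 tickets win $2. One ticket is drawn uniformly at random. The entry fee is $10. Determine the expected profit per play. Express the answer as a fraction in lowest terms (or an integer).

848/33 dollars

E[payout] = (9/33)·6 + (8/33)·11 + (6/33)·170 + (4/33)·1 + (6/33)·2 = 1178/33
Expected profit = 1178/33 − 10 = 848/33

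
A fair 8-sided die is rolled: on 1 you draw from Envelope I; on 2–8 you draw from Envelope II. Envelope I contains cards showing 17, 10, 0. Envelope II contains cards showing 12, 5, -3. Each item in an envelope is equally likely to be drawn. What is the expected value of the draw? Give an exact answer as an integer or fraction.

E[X | Envelope I] = (17 + 10 + 0)/3 = 9
E[X | Envelope II] = (12 + 5 − 3)/3 = 14/3
E[X] = (1/8)·9 + (7/8)·14/3 = 125/24

125/24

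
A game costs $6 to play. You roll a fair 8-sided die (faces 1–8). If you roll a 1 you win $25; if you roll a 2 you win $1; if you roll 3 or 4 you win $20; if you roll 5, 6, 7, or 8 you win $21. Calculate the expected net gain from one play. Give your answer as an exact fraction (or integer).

E[payout] = (1/8)·1 + (1/4)·20 + (1/2)·21 + (1/8)·25 = 75/4
Expected profit = 75/4 − 6 = 51/4

51/4 dollars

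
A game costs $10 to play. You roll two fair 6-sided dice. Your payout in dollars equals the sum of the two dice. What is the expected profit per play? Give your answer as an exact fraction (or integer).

-$3

Distribution of the sum of the two dice: 2 w.p. 1/36, 3 w.p. 1/18, 4 w.p. 1/12, 5 w.p. 1/9, 6 w.p. 5/36, 7 w.p. 1/6, …
E[payout] = (1/36)·2 + (1/18)·3 + (1/12)·4 + (1/9)·5 + (5/36)·6 + (1/6)·7 + (5/36)·8 + (1/9)·9 + (1/12)·10 + (1/18)·11 + (1/36)·12 = 7
Expected profit = 7 − 10 = -3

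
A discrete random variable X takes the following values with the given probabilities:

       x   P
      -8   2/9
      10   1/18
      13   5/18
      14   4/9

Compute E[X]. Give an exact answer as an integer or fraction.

155/18

E[X] = (2/9)·(-8) + (1/18)·10 + (5/18)·13 + (4/9)·14
     = 155/18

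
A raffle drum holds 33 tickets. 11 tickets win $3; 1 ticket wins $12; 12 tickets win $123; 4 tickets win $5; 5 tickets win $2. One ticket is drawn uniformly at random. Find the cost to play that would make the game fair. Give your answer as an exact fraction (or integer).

E[payout] = (11/33)·3 + (1/33)·12 + (12/33)·123 + (4/33)·5 + (5/33)·2 = 47
Fair fee = E[payout] = 47

$47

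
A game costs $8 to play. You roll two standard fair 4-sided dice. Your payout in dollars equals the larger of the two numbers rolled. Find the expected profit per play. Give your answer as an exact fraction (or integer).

Distribution of the larger of the two numbers rolled: 1 w.p. 1/16, 2 w.p. 3/16, 3 w.p. 5/16, 4 w.p. 7/16
E[payout] = (1/16)·1 + (3/16)·2 + (5/16)·3 + (7/16)·4 = 25/8
Expected profit = 25/8 − 8 = -39/8

-39/8 dollars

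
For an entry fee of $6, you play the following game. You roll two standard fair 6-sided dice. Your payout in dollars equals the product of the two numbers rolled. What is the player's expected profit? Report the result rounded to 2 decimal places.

Distribution of the product of the two numbers rolled: 1 w.p. 1/36, 2 w.p. 1/18, 3 w.p. 1/18, 4 w.p. 1/12, 5 w.p. 1/18, 6 w.p. 1/9, …
E[payout] = (1/36)·1 + (1/18)·2 + (1/18)·3 + (1/12)·4 + (1/18)·5 + (1/9)·6 + (1/18)·8 + (1/36)·9 + (1/18)·10 + (1/9)·12 + (1/18)·15 + (1/36)·16 + (1/18)·18 + (1/18)·20 + (1/18)·24 + (1/36)·25 + (1/18)·30 + (1/36)·36 = 49/4
Expected profit = 49/4 − 6 = 25/4 ≈ $6.25

$6.25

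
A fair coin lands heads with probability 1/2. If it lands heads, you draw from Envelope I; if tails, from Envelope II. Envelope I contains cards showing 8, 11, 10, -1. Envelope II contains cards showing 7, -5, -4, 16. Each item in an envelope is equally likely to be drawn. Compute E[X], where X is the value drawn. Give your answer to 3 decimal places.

E[X | Envelope I] = (8 + 11 + 10 − 1)/4 = 7
E[X | Envelope II] = (7 − 5 − 4 + 16)/4 = 7/2
E[X] = (1/2)·7 + (1/2)·7/2 = 21/4 ≈ 5.250

5.250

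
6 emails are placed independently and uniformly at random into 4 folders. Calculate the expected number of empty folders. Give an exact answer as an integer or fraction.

729/1024

Let Xⱼ=1 if folder j is empty. P(Xⱼ=1) = ((4-1)/4)^6 = 729/4096.
By linearity, E[#empty] = 4·729/4096 = 729/1024.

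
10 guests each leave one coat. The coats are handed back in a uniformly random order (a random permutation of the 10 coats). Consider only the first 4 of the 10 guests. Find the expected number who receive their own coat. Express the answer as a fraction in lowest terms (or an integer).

Let Xᵢ = 1 if person i gets their own coat. For each i, P(Xᵢ=1) = 1/10.
By linearity of expectation, E[X₁+…+X_4] = 4·(1/10) = 2/5.

2/5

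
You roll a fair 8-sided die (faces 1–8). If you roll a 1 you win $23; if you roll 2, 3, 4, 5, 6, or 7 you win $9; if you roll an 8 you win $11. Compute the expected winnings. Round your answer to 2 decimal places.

$11.00

E[payout] = (3/4)·9 + (1/8)·11 + (1/8)·23 = 11
≈ $11.00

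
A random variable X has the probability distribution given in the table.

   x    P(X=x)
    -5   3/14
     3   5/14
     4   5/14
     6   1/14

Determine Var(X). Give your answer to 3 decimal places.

13.408

E[X] = (3/14)·(-5) + (5/14)·3 + (5/14)·4 + (1/14)·6 = 13/7
E[X²] = (3/14)·25 + (5/14)·9 + (5/14)·16 + (1/14)·36 = 118/7
Var(X) = 118/7 − (13/7)² = 657/49 ≈ 13.408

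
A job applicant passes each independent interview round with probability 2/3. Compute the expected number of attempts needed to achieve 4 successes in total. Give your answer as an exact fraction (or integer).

6

By linearity (sum of 4 independent geometric waits), E[trials] = 4/p = 4/(2/3) = 6.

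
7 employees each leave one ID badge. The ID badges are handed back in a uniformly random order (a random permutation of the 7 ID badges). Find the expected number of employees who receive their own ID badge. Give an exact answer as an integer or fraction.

Let Xᵢ = 1 if person i gets their own ID badge. For each i, P(Xᵢ=1) = 1/7.
By linearity of expectation, E[X₁+…+X_7] = 7·(1/7) = 1.

1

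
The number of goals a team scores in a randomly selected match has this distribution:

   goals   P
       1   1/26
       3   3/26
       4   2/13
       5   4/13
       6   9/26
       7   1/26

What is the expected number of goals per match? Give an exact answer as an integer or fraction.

127/26

E[X] = (1/26)·1 + (3/26)·3 + (2/13)·4 + (4/13)·5 + (9/26)·6 + (1/26)·7
     = 127/26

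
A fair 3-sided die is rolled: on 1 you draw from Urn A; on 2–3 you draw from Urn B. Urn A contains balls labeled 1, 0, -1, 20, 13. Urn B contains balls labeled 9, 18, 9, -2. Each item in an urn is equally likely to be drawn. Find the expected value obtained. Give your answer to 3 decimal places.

E[X | Urn A] = (1 + 0 − 1 + 20 + 13)/5 = 33/5
E[X | Urn B] = (9 + 18 + 9 − 2)/4 = 17/2
E[X] = (1/3)·33/5 + (2/3)·17/2 = 118/15 ≈ 7.867

7.867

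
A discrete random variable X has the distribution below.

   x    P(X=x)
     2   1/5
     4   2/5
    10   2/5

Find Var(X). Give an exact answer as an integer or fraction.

E[X] = (1/5)·2 + (2/5)·4 + (2/5)·10 = 6
E[X²] = (1/5)·4 + (2/5)·16 + (2/5)·100 = 236/5
Var(X) = 236/5 − (6)² = 56/5

56/5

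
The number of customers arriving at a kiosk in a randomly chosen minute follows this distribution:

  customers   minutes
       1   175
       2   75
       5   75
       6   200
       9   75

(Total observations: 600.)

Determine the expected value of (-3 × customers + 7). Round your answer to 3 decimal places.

Total = 600, so P(customers=1) = 175/600, etc.
E[-3x+7] = (7/24)·4 + (1/8)·1 + (1/8)·(-8) + (1/3)·(-11) + (1/8)·(-20)
     = -47/8 ≈ -5.875

-5.875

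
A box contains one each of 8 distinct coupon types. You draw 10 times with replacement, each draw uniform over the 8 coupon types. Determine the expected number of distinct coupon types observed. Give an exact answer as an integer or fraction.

791266575/134217728

Let Xⱼ=1 if type j appears at least once. P(Xⱼ=1) = 1 − ((8−1)/8)^10 = 791266575/1073741824.
E[#distinct] = 8·791266575/1073741824 = 791266575/134217728.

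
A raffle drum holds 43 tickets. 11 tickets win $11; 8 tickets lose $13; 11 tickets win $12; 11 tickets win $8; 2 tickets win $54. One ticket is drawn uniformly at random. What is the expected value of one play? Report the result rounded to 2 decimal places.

$8.02

E[payout] = (11/43)·11 + (8/43)·(-13) + (11/43)·12 + (11/43)·8 + (2/43)·54 = 345/43
≈ $8.02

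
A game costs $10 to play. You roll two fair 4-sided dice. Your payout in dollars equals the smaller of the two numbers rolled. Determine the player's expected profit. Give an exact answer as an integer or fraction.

-65/8 dollars

Distribution of the smaller of the two numbers rolled: 1 w.p. 7/16, 2 w.p. 5/16, 3 w.p. 3/16, 4 w.p. 1/16
E[payout] = (7/16)·1 + (5/16)·2 + (3/16)·3 + (1/16)·4 = 15/8
Expected profit = 15/8 − 10 = -65/8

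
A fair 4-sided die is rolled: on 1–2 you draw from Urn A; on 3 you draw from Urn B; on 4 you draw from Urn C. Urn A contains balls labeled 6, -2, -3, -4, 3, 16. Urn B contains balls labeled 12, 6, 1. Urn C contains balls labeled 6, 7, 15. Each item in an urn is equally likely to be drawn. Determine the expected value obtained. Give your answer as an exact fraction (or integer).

E[X | Urn A] = (6 − 2 − 3 − 4 + 3 + 16)/6 = 8/3
E[X | Urn B] = (12 + 6 + 1)/3 = 19/3
E[X | Urn C] = (6 + 7 + 15)/3 = 28/3
E[X] = (1/2)·8/3 + (1/4)·19/3 + (1/4)·28/3 = 21/4

21/4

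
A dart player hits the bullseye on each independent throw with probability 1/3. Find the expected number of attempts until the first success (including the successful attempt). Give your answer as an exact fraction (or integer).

For a geometric distribution, E[trials] = 1/p = 1/(1/3) = 3.

3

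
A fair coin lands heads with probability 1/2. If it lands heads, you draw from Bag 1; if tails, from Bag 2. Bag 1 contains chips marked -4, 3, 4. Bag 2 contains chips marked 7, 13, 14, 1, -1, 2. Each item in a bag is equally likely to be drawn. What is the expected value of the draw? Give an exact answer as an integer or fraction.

E[X | Bag 1] = (-4 + 3 + 4)/3 = 1
E[X | Bag 2] = (7 + 13 + 14 + 1 − 1 + 2)/6 = 6
E[X] = (1/2)·1 + (1/2)·6 = 7/2

7/2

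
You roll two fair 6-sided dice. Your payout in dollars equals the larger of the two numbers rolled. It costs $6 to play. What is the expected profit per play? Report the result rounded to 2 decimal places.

Distribution of the larger of the two numbers rolled: 1 w.p. 1/36, 2 w.p. 1/12, 3 w.p. 5/36, 4 w.p. 7/36, 5 w.p. 1/4, 6 w.p. 11/36
E[payout] = (1/36)·1 + (1/12)·2 + (5/36)·3 + (7/36)·4 + (1/4)·5 + (11/36)·6 = 161/36
Expected profit = 161/36 − 6 = -55/36 ≈ -$1.53

-$1.53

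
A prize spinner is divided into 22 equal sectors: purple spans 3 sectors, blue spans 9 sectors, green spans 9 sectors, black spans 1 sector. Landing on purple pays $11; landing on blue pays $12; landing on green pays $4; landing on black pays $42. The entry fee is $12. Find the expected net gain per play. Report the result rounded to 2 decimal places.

E[payout] = (3/22)·11 + (9/22)·12 + (9/22)·4 + (1/22)·42 = 219/22
Expected profit = 219/22 − 12 = -45/22 ≈ -$2.05

-$2.05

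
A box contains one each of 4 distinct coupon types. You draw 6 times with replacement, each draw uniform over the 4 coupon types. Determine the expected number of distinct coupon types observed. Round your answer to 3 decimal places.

3.288

Let Xⱼ=1 if type j appears at least once. P(Xⱼ=1) = 1 − ((4−1)/4)^6 = 3367/4096.
E[#distinct] = 4·3367/4096 = 3367/1024.
≈ 3.288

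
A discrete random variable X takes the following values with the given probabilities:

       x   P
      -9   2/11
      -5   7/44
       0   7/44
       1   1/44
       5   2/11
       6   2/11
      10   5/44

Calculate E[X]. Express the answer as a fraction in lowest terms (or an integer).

8/11

E[X] = (2/11)·(-9) + (7/44)·(-5) + (7/44)·0 + (1/44)·1 + (2/11)·5 + (2/11)·6 + (5/44)·10
     = 8/11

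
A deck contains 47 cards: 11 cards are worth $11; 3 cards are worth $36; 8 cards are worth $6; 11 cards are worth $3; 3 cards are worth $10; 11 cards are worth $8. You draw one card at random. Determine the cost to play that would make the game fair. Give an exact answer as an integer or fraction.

E[payout] = (11/47)·11 + (3/47)·36 + (8/47)·6 + (11/47)·3 + (3/47)·10 + (11/47)·8 = 428/47
Fair fee = E[payout] = 428/47

428/47 dollars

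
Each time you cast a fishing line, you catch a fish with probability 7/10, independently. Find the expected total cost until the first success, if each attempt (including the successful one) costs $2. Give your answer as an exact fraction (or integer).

20/7 dollars

E[#attempts] = 1/p = 10/7; E[cost] = 2·10/7 = 20/7.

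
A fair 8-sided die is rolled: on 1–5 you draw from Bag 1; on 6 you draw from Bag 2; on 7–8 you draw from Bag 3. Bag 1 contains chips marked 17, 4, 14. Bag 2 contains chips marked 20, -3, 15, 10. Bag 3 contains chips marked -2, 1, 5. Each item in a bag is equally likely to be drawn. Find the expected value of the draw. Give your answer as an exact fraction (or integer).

E[X | Bag 1] = (17 + 4 + 14)/3 = 35/3
E[X | Bag 2] = (20 − 3 + 15 + 10)/4 = 21/2
E[X | Bag 3] = (-2 + 1 + 5)/3 = 4/3
E[X] = (5/8)·35/3 + (1/8)·21/2 + (1/4)·4/3 = 143/16

143/16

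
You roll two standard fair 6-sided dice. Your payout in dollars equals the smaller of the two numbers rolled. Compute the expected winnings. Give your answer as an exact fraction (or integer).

91/36 dollars

Distribution of the smaller of the two numbers rolled: 1 w.p. 11/36, 2 w.p. 1/4, 3 w.p. 7/36, 4 w.p. 5/36, 5 w.p. 1/12, 6 w.p. 1/36
E[payout] = (11/36)·1 + (1/4)·2 + (7/36)·3 + (5/36)·4 + (1/12)·5 + (1/36)·6 = 91/36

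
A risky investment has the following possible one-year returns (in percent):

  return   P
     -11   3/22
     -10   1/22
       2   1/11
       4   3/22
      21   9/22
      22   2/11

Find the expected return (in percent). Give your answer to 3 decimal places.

E[X] = (3/22)·(-11) + (1/22)·(-10) + (1/11)·2 + (3/22)·4 + (9/22)·21 + (2/11)·22
     = 125/11 ≈ 11.364

11.364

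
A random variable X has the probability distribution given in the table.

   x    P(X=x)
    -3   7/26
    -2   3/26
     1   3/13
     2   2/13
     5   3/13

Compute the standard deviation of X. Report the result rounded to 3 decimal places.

3.012

E[X] = 17/26, E[X²] = 19/2
Var(X) = E[X²] − (E[X])² = 19/2 − 289/676 = 6133/676
SD(X) = √(6133/676) ≈ 3.012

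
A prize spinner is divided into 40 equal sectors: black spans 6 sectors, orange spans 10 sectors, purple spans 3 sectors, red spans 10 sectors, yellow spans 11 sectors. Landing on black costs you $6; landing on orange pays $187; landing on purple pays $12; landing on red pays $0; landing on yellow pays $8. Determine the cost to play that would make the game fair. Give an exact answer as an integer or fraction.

979/20 dollars

E[payout] = (6/40)·(-6) + (10/40)·187 + (3/40)·12 + (10/40)·0 + (11/40)·8 = 979/20
Fair fee = E[payout] = 979/20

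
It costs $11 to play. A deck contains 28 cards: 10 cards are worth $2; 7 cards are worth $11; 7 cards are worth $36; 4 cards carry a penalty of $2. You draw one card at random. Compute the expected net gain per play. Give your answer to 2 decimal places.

E[payout] = (10/28)·2 + (7/28)·11 + (7/28)·36 + (4/28)·(-2) = 341/28
Expected profit = 341/28 − 11 = 33/28 ≈ $1.18

$1.18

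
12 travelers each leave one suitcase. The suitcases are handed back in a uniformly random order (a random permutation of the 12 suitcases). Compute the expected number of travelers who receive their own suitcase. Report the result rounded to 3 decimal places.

Let Xᵢ = 1 if person i gets their own suitcase. For each i, P(Xᵢ=1) = 1/12.
By linearity of expectation, E[X₁+…+X_12] = 12·(1/12) = 1.
≈ 1.000

1.000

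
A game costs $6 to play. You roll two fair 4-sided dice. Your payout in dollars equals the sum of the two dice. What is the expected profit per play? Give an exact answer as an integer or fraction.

-$1

Distribution of the sum of the two dice: 2 w.p. 1/16, 3 w.p. 1/8, 4 w.p. 3/16, 5 w.p. 1/4, 6 w.p. 3/16, 7 w.p. 1/8, …
E[payout] = (1/16)·2 + (1/8)·3 + (3/16)·4 + (1/4)·5 + (3/16)·6 + (1/8)·7 + (1/16)·8 = 5
Expected profit = 5 − 6 = -1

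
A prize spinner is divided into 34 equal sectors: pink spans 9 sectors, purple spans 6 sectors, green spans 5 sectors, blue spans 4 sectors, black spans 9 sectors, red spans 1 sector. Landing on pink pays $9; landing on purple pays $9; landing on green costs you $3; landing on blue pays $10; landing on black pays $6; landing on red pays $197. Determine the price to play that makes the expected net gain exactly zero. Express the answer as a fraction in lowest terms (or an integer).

E[payout] = (9/34)·9 + (6/34)·9 + (5/34)·(-3) + (4/34)·10 + (9/34)·6 + (1/34)·197 = 411/34
Fair fee = E[payout] = 411/34

411/34 dollars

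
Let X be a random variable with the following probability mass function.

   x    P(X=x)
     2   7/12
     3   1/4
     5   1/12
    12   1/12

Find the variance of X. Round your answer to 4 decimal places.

7.5556

E[X] = (7/12)·2 + (1/4)·3 + (1/12)·5 + (1/12)·12 = 10/3
E[X²] = (7/12)·4 + (1/4)·9 + (1/12)·25 + (1/12)·144 = 56/3
Var(X) = 56/3 − (10/3)² = 68/9 ≈ 7.5556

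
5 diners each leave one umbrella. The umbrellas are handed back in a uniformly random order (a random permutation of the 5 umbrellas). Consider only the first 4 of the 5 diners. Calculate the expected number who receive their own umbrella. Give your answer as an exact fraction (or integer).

4/5

Let Xᵢ = 1 if person i gets their own umbrella. For each i, P(Xᵢ=1) = 1/5.
By linearity of expectation, E[X₁+…+X_4] = 4·(1/5) = 4/5.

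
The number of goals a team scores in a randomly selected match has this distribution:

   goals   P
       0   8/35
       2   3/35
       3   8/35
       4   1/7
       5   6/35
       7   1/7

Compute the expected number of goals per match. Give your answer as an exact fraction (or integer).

23/7

E[X] = (8/35)·0 + (3/35)·2 + (8/35)·3 + (1/7)·4 + (6/35)·5 + (1/7)·7
     = 23/7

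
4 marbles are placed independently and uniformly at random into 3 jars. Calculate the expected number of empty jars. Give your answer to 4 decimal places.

0.5926

Let Xⱼ=1 if jar j is empty. P(Xⱼ=1) = ((3-1)/3)^4 = 16/81.
By linearity, E[#empty] = 3·16/81 = 16/27.
≈ 0.5926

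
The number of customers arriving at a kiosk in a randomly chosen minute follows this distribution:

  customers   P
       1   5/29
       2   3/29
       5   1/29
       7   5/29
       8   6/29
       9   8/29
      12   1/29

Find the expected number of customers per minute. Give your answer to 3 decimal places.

E[X] = (5/29)·1 + (3/29)·2 + (1/29)·5 + (5/29)·7 + (6/29)·8 + (8/29)·9 + (1/29)·12
     = 183/29 ≈ 6.310

6.310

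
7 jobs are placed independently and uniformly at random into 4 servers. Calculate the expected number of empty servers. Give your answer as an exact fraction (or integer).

2187/4096

Let Xⱼ=1 if server j is empty. P(Xⱼ=1) = ((4-1)/4)^7 = 2187/16384.
By linearity, E[#empty] = 4·2187/16384 = 2187/4096.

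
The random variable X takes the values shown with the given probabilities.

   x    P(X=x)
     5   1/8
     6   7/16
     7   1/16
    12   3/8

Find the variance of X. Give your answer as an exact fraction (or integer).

2279/256

E[X] = (1/8)·5 + (7/16)·6 + (1/16)·7 + (3/8)·12 = 131/16
E[X²] = (1/8)·25 + (7/16)·36 + (1/16)·49 + (3/8)·144 = 1215/16
Var(X) = 1215/16 − (131/16)² = 2279/256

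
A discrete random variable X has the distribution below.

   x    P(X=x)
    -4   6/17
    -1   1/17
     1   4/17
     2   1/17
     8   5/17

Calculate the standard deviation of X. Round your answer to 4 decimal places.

E[X] = 21/17, E[X²] = 25
Var(X) = E[X²] − (E[X])² = 25 − 441/289 = 6784/289
SD(X) = √(6784/289) ≈ 4.8450

4.8450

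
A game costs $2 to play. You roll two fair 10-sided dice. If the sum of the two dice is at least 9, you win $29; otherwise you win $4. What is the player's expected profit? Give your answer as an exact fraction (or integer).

E[payout] = (7/25)·4 + (18/25)·29 = 22
Expected profit = 22 − 2 = 20

$20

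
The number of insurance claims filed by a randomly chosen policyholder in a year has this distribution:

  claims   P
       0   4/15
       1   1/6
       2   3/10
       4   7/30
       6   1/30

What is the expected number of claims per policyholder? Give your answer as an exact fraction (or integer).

E[X] = (4/15)·0 + (1/6)·1 + (3/10)·2 + (7/30)·4 + (1/30)·6
     = 19/10

19/10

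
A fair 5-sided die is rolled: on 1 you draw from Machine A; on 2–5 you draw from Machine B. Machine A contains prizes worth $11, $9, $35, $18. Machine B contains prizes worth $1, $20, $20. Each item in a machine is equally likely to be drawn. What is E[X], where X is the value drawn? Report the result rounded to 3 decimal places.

$14.583

E[X | Machine A] = (11 + 9 + 35 + 18)/4 = 73/4
E[X | Machine B] = (1 + 20 + 20)/3 = 41/3
E[X] = (1/5)·73/4 + (4/5)·41/3 = 175/12 ≈ 14.583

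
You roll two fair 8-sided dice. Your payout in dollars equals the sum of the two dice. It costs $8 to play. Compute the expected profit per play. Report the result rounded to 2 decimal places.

Distribution of the sum of the two dice: 2 w.p. 1/64, 3 w.p. 1/32, 4 w.p. 3/64, 5 w.p. 1/16, 6 w.p. 5/64, 7 w.p. 3/32, …
E[payout] = (1/64)·2 + (1/32)·3 + (3/64)·4 + (1/16)·5 + (5/64)·6 + (3/32)·7 + (7/64)·8 + (1/8)·9 + (7/64)·10 + (3/32)·11 + (5/64)·12 + (1/16)·13 + (3/64)·14 + (1/32)·15 + (1/64)·16 = 9
Expected profit = 9 − 8 = 1 ≈ $1.00

$1.00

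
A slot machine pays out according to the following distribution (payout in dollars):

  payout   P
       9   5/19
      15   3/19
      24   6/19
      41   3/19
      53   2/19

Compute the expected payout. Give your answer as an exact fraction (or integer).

E[X] = (5/19)·9 + (3/19)·15 + (6/19)·24 + (3/19)·41 + (2/19)·53
     = 463/19

463/19 dollars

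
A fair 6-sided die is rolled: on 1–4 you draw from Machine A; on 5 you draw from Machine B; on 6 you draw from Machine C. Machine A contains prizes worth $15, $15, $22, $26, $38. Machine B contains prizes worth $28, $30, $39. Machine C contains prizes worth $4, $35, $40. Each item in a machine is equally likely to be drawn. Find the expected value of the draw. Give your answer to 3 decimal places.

E[X | Machine A] = (15 + 15 + 22 + 26 + 38)/5 = 116/5
E[X | Machine B] = (28 + 30 + 39)/3 = 97/3
E[X | Machine C] = (4 + 35 + 40)/3 = 79/3
E[X] = (2/3)·116/5 + (1/6)·97/3 + (1/6)·79/3 = 1136/45 ≈ 25.244

$25.244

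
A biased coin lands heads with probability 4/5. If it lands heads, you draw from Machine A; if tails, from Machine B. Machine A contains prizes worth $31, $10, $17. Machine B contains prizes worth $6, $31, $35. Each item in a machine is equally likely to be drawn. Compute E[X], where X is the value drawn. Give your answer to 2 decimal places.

$20.27

E[X | Machine A] = (31 + 10 + 17)/3 = 58/3
E[X | Machine B] = (6 + 31 + 35)/3 = 24
E[X] = (4/5)·58/3 + (1/5)·24 = 304/15 ≈ 20.27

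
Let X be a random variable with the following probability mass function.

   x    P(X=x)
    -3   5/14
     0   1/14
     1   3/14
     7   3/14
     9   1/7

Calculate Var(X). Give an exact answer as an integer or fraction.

4269/196

E[X] = (5/14)·(-3) + (1/14)·0 + (3/14)·1 + (3/14)·7 + (1/7)·9 = 27/14
E[X²] = (5/14)·9 + (1/14)·0 + (3/14)·1 + (3/14)·49 + (1/7)·81 = 51/2
Var(X) = 51/2 − (27/14)² = 4269/196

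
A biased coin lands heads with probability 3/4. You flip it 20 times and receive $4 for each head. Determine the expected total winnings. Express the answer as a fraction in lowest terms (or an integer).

E[#heads] = 20·3/4 = 15 (linearity over flips).
E[winnings] = 4·15 = 60.

$60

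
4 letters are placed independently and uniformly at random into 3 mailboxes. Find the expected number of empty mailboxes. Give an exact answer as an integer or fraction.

16/27

Let Xⱼ=1 if mailbox j is empty. P(Xⱼ=1) = ((3-1)/3)^4 = 16/81.
By linearity, E[#empty] = 3·16/81 = 16/27.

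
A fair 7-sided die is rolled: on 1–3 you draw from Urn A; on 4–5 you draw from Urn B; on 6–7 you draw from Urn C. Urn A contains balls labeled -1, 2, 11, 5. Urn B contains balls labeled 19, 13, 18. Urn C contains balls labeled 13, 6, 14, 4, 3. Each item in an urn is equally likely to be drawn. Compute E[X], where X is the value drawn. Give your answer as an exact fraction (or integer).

E[X | Urn A] = (-1 + 2 + 11 + 5)/4 = 17/4
E[X | Urn B] = (19 + 13 + 18)/3 = 50/3
E[X | Urn C] = (13 + 6 + 14 + 4 + 3)/5 = 8
E[X] = (3/7)·17/4 + (2/7)·50/3 + (2/7)·8 = 745/84

745/84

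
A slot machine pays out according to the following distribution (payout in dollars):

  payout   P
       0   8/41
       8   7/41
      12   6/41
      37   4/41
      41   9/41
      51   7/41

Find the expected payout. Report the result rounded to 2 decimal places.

$24.44

E[X] = (8/41)·0 + (7/41)·8 + (6/41)·12 + (4/41)·37 + (9/41)·41 + (7/41)·51
     = 1002/41 ≈ 24.44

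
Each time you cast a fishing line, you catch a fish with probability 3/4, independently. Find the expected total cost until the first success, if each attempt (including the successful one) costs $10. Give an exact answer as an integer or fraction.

40/3 dollars

E[#attempts] = 1/p = 4/3; E[cost] = 10·4/3 = 40/3.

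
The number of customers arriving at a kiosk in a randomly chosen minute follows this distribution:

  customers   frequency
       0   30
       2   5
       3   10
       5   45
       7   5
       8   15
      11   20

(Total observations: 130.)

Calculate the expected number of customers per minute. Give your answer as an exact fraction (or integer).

Total = 130, so P(customers=0) = 30/130, etc.
E[X] = (3/13)·0 + (1/26)·2 + (1/13)·3 + (9/26)·5 + (1/26)·7 + (3/26)·8 + (2/13)·11
     = 64/13

64/13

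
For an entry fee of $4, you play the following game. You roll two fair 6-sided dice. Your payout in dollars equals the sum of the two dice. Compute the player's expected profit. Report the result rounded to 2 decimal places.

$3.00

Distribution of the sum of the two dice: 2 w.p. 1/36, 3 w.p. 1/18, 4 w.p. 1/12, 5 w.p. 1/9, 6 w.p. 5/36, 7 w.p. 1/6, …
E[payout] = (1/36)·2 + (1/18)·3 + (1/12)·4 + (1/9)·5 + (5/36)·6 + (1/6)·7 + (5/36)·8 + (1/9)·9 + (1/12)·10 + (1/18)·11 + (1/36)·12 = 7
Expected profit = 7 − 4 = 3 ≈ $3.00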